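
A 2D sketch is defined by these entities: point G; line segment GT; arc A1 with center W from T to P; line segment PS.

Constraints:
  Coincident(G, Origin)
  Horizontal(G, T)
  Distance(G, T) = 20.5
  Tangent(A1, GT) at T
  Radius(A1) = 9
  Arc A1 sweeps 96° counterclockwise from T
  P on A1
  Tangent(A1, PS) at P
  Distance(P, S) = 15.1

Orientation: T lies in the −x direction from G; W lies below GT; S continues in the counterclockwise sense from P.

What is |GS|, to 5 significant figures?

37.413

G is at the origin; GT is horizontal with |GT| = 20.5 and T on the −x side, so T = (-20.500, 0.0000). The tangent condition forces WT to be normal to GT, so W = T + (0, -9) = (-20.500, -9.0000). On A1, T sits at bearing 90° from W; a 96° counterclockwise sweep puts P at bearing 186°, so P = W + 9.0·(cos 186°, sin 186°) = (-29.451, -9.9408). Tangency of A1 to PS means the radius WP is perpendicular to PS, so PS runs along (−sin 186°, cos 186°); with |PS| = 15.1, S = (-27.872, -24.958). Then |GS| = |S − G| = 37.413.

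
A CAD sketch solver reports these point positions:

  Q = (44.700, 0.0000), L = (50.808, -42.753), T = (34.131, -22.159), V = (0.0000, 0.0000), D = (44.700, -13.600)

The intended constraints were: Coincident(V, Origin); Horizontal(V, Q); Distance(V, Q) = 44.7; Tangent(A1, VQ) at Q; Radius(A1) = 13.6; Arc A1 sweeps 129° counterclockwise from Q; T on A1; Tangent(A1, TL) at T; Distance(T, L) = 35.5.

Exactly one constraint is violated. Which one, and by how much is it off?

Distance(T, L) = 35.5 — off by 9.00.

V = (0.00, 0.00) ✓; V.y = 0.00, Q.y = 0.00 ✓; |VQ| = 44.70 ✓; ∠(DQ, QV) = 90.00° ✓; |DQ| = 13.60 ✓; bearing(D→T) − bearing(D→Q) = 129.0° ✓; |DT| = 13.60 ✓; ∠(DT, TL) = 90.00° ✓; |TL| = 26.50 ✗.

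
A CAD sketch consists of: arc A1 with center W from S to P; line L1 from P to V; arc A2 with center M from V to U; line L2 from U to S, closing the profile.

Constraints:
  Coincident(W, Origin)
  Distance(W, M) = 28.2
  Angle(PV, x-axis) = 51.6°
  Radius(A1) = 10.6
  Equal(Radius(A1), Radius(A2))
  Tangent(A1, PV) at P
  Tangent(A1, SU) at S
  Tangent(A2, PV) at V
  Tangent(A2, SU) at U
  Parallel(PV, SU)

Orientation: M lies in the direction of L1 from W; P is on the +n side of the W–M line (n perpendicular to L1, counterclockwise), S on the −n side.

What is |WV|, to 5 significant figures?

30.126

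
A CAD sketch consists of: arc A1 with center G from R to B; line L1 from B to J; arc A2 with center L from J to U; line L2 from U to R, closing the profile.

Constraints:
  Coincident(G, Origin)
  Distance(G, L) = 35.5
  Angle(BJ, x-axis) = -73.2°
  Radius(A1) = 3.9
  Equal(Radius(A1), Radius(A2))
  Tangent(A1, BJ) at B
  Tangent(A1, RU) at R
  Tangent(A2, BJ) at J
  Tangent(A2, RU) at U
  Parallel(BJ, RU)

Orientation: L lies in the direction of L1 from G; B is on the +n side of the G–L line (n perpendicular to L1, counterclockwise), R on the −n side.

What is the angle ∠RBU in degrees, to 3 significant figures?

77.6°

The slot axis is L1's direction at -73.2°, so u = (cos -73.2°, sin -73.2°) = (0.289, -0.957) and n = (−sin -73.2°, cos -73.2°) = (0.957, 0.289). G is at the origin and L lies 35.5 along u from G, so L = 35.5·u = (10.3, -34.0). Tangency of A1 to both parallel lines with radius 3.9 puts B and R at G ± 3.9·n: B = (3.73, 1.13), R = (-3.73, -1.13). Equal radii place J and U the same way about L: J = L + 3.9·n = (14.0, -32.9), U = L − 3.9·n = (6.53, -35.1). Then cos ∠RBU = BR·BU / (|BR||BU|), giving 77.6°.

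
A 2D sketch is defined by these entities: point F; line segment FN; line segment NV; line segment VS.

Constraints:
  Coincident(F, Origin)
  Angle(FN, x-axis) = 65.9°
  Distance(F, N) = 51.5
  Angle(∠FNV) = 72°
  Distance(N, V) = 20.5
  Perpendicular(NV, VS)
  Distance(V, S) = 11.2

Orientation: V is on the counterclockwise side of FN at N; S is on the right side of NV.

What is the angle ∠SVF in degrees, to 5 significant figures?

174.65°

F is at the origin; FN runs at 65.9° with length 51.5, so N = 51.5·(cos 65.9°, sin 65.9°) = (21.029, 47.011). ∠FNV = 72.0°, so NV runs at 65.9° + (180° − 72.0°) = 173.90° from the x-axis; with |NV| = 20.5, V = N + 20.5·(cos 173.90°, sin 173.90°) = (0.64509, 49.189). The perpendicularity gives VS at right angles to NV; with |VS| = 11.2 on the right of NV, S = V + 11.2·(0.10626, 0.99434) = (1.8352, 60.326). Then cos ∠SVF = VS·VF / (|VS||VF|), giving 174.65°.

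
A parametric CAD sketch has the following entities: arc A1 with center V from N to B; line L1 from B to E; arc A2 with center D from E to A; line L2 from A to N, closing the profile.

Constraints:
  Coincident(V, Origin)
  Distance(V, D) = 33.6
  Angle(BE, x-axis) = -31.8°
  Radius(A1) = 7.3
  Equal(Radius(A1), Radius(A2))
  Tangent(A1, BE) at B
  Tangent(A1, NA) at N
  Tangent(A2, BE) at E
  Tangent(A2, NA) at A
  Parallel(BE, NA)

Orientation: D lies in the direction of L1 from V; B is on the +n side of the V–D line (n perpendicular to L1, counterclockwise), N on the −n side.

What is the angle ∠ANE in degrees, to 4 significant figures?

23.49°

The slot axis is L1's direction at -31.8°, so u = (cos -31.8°, sin -31.8°) = (0.8499, -0.5270) and n = (−sin -31.8°, cos -31.8°) = (0.5270, 0.8499). V is at the origin and D lies 33.6 along u from V, so D = 33.6·u = (28.56, -17.71). Tangency of A1 to both parallel lines with radius 7.3 puts B and N at V ± 7.3·n: B = (3.847, 6.204), N = (-3.847, -6.204). Equal radii place E and A the same way about D: E = D + 7.3·n = (32.40, -11.50), A = D − 7.3·n = (24.71, -23.91). Then cos ∠ANE = NA·NE / (|NA||NE|), giving 23.49°.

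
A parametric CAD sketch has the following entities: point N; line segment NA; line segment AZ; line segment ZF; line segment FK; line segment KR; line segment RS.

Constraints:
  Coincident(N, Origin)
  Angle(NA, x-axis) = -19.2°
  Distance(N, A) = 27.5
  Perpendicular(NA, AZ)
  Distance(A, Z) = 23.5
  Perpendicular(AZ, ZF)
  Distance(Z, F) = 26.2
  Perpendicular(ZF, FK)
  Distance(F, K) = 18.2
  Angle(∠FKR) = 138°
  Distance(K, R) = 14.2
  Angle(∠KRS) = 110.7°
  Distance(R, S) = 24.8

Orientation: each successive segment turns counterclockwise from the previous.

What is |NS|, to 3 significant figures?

34.1

∠FKR = 138.0° gives KR at -67.2° from the x-axis; with |KR| = 14.2, R = (8.47, -8.51). ∠KRS = 110.7° gives RS at 2.10° from the x-axis; with |RS| = 24.8, S = (33.3, -7.60). Then |NS| = |S − N| = 34.1.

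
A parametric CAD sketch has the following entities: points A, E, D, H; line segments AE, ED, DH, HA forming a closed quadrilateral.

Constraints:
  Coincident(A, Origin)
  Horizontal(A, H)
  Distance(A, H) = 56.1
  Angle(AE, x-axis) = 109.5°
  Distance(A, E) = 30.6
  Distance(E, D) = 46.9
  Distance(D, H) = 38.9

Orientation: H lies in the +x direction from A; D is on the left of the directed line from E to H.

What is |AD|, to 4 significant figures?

49.55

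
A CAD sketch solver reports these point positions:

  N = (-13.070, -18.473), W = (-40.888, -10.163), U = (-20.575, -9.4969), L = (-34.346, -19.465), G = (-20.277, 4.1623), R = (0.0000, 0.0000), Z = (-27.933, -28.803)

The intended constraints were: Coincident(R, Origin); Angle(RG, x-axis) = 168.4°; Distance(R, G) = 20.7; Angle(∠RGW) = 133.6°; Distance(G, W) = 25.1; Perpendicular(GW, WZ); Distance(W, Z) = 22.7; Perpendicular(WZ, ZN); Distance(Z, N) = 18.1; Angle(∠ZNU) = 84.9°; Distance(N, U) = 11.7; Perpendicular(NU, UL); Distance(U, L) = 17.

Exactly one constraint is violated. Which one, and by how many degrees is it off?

Perpendicular(NU, UL) — off by 4.00°.

R = (0.00, 0.00) ✓; RG at 168.4° ✓; |RG| = 20.70 ✓; ∠RGW = 133.6° ✓; |GW| = 25.10 ✓; ∠(GW, WZ) = 90.00° ✓; |WZ| = 22.70 ✓; ∠(WZ, ZN) = 90.00° ✓; |ZN| = 18.10 ✓; ∠ZNU = 84.90° ✓; |NU| = 11.70 ✓; ∠(NU, UL) = 86.00° ✗; |UL| = 17.00 ✓.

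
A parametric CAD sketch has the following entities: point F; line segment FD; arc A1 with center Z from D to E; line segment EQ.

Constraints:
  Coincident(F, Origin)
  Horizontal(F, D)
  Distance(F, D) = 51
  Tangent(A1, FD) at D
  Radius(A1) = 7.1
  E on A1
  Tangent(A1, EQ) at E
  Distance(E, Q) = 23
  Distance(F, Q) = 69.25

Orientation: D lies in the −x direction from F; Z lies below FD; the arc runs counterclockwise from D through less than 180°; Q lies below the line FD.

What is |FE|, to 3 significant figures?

58.1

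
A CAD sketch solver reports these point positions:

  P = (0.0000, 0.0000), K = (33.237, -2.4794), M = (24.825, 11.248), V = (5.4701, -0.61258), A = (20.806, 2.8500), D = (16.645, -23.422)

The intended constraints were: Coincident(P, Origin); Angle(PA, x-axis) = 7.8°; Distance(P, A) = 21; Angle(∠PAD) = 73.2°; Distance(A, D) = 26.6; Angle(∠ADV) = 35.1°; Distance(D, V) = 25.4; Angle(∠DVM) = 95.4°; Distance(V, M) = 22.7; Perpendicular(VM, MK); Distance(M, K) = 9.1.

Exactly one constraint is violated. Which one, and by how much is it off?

Distance(M, K) = 9.1 — off by 7.00.

P = (0.00, 0.00) ✓; PA at 7.800° ✓; |PA| = 21.00 ✓; ∠PAD = 73.20° ✓; |AD| = 26.60 ✓; ∠ADV = 35.10° ✓; |DV| = 25.40 ✓; ∠DVM = 95.40° ✓; |VM| = 22.70 ✓; ∠(VM, MK) = 90.00° ✓; |MK| = 16.10 ✗.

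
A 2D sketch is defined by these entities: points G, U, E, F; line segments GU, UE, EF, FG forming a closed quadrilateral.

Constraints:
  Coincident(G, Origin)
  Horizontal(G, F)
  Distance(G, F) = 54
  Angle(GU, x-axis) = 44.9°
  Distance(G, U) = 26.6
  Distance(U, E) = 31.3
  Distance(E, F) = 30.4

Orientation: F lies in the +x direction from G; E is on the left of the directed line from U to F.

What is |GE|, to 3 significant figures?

56.6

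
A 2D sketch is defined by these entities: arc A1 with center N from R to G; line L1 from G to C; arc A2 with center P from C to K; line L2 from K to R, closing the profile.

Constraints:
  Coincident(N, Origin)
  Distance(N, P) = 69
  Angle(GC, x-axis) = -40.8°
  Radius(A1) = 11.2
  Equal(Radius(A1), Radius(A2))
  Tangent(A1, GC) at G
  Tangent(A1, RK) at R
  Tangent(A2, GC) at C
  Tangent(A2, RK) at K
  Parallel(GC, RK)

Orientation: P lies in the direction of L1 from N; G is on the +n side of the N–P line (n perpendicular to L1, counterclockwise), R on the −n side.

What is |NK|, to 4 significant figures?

69.90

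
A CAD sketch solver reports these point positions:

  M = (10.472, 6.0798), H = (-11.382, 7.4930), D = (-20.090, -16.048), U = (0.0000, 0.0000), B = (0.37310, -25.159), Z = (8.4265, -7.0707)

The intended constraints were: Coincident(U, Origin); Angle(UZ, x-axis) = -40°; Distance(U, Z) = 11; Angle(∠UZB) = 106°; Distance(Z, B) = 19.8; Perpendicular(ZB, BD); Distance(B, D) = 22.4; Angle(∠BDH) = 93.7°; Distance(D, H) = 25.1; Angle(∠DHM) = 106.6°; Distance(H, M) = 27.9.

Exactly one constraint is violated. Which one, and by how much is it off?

Distance(H, M) = 27.9 — off by 6.00.

U = (0.00, 0.00) ✓; UZ at -40.00° ✓; |UZ| = 11.00 ✓; ∠UZB = 106.0° ✓; |ZB| = 19.80 ✓; ∠(ZB, BD) = 90.00° ✓; |BD| = 22.40 ✓; ∠BDH = 93.70° ✓; |DH| = 25.10 ✓; ∠DHM = 106.6° ✓; |HM| = 21.90 ✗.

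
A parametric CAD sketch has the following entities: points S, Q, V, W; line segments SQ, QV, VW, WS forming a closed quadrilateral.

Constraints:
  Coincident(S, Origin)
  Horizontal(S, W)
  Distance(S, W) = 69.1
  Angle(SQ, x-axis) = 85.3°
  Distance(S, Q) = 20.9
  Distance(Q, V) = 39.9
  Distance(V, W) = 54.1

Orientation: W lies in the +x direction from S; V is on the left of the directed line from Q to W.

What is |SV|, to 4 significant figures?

55.12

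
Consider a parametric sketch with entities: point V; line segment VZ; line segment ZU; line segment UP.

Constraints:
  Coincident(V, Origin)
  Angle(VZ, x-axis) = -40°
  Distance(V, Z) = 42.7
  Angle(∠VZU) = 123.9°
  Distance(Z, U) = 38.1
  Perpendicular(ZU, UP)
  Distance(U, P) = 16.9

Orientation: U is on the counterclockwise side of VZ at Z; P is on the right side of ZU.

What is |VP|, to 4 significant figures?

81.08

V is at the origin; VZ runs at -40.0° with length 42.7, so Z = 42.7·(cos -40.0°, sin -40.0°) = (32.71, -27.45). ∠VZU = 123.9°, so ZU runs at -40.0° + (180° − 123.9°) = 16.10° from the x-axis; with |ZU| = 38.1, U = Z + 38.1·(cos 16.10°, sin 16.10°) = (69.32, -16.88). ZU is perpendicular to UP; with |UP| = 16.9 on the right of ZU, P = U + 16.9·(0.2773, -0.9608) = (74.00, -33.12). Then |VP| = |P − V| = 81.08.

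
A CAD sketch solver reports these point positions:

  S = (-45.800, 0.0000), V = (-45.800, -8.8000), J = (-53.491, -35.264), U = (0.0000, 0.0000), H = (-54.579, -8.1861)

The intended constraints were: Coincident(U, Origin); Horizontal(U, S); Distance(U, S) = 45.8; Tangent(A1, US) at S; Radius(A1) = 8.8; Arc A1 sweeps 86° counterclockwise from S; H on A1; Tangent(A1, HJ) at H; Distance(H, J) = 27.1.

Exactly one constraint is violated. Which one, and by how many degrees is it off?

Tangent(A1, HJ) at H — off by 6.30°.

U = (0.00, 0.00) ✓; U.y = 0.00, S.y = 0.00 ✓; |US| = 45.80 ✓; ∠(VS, SU) = 90.00° ✓; |VS| = 8.800 ✓; bearing(V→H) − bearing(V→S) = 86.00° ✓; |VH| = 8.800 ✓; ∠(VH, HJ) = 83.70° ✗; |HJ| = 27.10 ✓.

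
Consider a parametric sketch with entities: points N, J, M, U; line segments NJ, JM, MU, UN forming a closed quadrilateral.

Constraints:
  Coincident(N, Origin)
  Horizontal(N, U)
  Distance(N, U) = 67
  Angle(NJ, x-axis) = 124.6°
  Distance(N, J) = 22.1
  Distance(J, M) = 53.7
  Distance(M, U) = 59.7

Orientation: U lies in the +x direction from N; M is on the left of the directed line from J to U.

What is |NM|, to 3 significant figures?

57.9

N is at the origin; NU is horizontal with |NU| = 67.0 and U in +x, so U = (67.0, 0). NJ runs at 124.6° with |NJ| = 22.1, so J = (-12.5, 18.2). M is determined by |JM| = 53.7 and |MU| = 59.7 together: it lies at the intersection of circle(J, 53.7) and circle(U, 59.7). With |JU| = 81.6, the foot of the radical line on JU is 36.6 from J and the perpendicular offset is √(53.7² − 36.6²) = 39.3. Taking the left-of-JU solution: M = (31.9, 48.3).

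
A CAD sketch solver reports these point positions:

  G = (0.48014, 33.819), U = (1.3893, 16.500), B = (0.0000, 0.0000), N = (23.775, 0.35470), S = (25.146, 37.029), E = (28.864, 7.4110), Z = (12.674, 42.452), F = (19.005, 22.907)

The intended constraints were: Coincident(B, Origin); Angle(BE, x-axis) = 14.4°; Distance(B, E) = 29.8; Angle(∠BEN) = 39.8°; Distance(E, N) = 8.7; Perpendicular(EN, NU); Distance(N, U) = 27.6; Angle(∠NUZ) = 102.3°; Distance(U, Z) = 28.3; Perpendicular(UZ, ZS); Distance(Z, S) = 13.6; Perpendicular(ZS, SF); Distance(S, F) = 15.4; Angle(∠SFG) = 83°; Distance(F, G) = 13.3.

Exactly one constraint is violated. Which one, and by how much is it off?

Distance(F, G) = 13.3 — off by 8.20.

B = (0.00, 0.00) ✓; BE at 14.40° ✓; |BE| = 29.80 ✓; ∠BEN = 39.80° ✓; |EN| = 8.700 ✓; ∠(EN, NU) = 90.00° ✓; |NU| = 27.60 ✓; ∠NUZ = 102.3° ✓; |UZ| = 28.30 ✓; ∠(UZ, ZS) = 90.00° ✓; |ZS| = 13.60 ✓; ∠(ZS, SF) = 90.00° ✓; |SF| = 15.40 ✓; ∠SFG = 83.00° ✓; |FG| = 21.50 ✗.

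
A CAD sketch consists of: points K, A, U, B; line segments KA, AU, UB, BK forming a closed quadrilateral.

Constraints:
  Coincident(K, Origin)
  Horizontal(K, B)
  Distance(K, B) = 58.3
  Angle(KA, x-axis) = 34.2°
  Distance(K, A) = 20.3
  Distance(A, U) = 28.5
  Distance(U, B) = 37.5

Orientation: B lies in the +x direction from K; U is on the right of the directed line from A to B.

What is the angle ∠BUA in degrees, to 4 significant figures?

80.16°

K is at the origin; KB is horizontal with |KB| = 58.3 and B in +x, so B = (58.3, 0). KA runs at 34.2° with |KA| = 20.3, so A = (16.79, 11.41). U is determined by |AU| = 28.5 and |UB| = 37.5 together: it lies at the intersection of circle(A, 28.5) and circle(B, 37.5). With |AB| = 43.05, the foot of the radical line on AB is 14.63 from A and the perpendicular offset is √(28.5² − 14.63²) = 24.46. Taking the right-of-AB solution: U = (24.41, -16.05).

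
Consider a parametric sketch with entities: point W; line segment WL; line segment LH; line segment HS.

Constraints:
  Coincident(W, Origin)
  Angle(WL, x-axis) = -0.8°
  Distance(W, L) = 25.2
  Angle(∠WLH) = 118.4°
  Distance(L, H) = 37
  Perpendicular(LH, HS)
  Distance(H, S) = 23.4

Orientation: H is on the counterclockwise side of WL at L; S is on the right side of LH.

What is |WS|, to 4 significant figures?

66.90

W is at the origin; WL runs at -0.8° with length 25.2, so L = 25.2·(cos -0.8°, sin -0.8°) = (25.20, -0.3518). ∠WLH = 118.4°, so LH runs at -0.8° + (180° − 118.4°) = 60.80° from the x-axis; with |LH| = 37.0, H = L + 37.0·(cos 60.80°, sin 60.80°) = (43.25, 31.95). The perpendicularity gives HS at right angles to LH; with |HS| = 23.4 on the right of LH, S = H + 23.4·(0.8729, -0.4879) = (63.67, 20.53). Then |WS| = |S − W| = 66.90.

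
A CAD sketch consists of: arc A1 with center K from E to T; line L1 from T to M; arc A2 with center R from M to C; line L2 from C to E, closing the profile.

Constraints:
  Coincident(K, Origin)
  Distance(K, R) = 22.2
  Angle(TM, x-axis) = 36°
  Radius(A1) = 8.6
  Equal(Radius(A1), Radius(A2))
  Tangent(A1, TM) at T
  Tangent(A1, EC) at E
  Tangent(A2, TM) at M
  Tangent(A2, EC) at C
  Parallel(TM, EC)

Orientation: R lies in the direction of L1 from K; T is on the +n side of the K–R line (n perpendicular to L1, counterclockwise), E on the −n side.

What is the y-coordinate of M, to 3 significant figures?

20.0

Tangency of A1 to both parallel lines with radius 8.6 puts T and E at K ± 8.6·n: T = (-5.05, 6.96), E = (5.05, -6.96). Equal radii place M and C the same way about R: M = R + 8.6·n = (12.9, 20.0), C = R − 8.6·n = (23.0, 6.09). So M.y = 20.0.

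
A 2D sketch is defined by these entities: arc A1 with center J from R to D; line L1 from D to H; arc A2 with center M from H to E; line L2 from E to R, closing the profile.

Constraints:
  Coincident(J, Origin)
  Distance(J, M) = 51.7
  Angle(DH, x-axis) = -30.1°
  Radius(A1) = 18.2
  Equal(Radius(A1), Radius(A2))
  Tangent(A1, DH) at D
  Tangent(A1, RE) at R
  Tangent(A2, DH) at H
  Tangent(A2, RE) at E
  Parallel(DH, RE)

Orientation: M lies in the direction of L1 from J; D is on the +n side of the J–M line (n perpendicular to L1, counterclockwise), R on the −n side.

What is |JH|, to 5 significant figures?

54.810

The slot axis is L1's direction at -30.1°, so u = (cos -30.1°, sin -30.1°) = (0.86515, -0.50151) and n = (−sin -30.1°, cos -30.1°) = (0.50151, 0.86515). J is at the origin and M lies 51.7 along u from J, so M = 51.7·u = (44.728, -25.928). Tangency of A1 to both parallel lines with radius 18.2 puts D and R at J ± 18.2·n: D = (9.1275, 15.746), R = (-9.1275, -15.746). Equal radii place H and E the same way about M: H = M + 18.2·n = (53.856, -10.182), E = M − 18.2·n = (35.601, -41.674). Then |JH| = |H − J| = 54.810.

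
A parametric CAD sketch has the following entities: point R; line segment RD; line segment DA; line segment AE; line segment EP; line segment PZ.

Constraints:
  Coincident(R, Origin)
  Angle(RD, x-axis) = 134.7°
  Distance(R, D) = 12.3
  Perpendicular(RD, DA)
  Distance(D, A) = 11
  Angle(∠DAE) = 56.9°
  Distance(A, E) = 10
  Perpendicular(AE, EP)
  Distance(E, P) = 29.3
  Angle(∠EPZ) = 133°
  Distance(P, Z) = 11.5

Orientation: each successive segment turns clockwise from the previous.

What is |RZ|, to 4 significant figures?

37.64

R is at the origin; RD runs at 134.7° with length 12.3, so D = (-8.652, 8.743). The perpendicularity gives DA at right angles to RD, so DA runs at 44.70°; with |DA| = 11.0, A = (-0.8330, 16.48). ∠DAE = 56.9° gives AE at -78.40° from the x-axis; with |AE| = 10.0, E = (1.178, 6.684). AE ⟂ EP, so EP runs at -168.4°; with |EP| = 29.3, P = (-27.52, 0.7928). ∠EPZ = 133.0° gives PZ at 144.6° from the x-axis; with |PZ| = 11.5, Z = (-36.90, 7.455). Then |RZ| = |Z − R| = 37.64.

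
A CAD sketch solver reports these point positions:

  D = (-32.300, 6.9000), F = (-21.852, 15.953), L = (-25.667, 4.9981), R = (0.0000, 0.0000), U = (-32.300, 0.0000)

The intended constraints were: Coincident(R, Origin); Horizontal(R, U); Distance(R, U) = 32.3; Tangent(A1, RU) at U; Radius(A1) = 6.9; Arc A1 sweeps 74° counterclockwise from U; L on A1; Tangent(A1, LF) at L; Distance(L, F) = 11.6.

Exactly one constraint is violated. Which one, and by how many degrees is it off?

Tangent(A1, LF) at L — off by 3.20°.

R = (0.00, 0.00) ✓; R.y = 0.00, U.y = 0.00 ✓; |RU| = 32.30 ✓; ∠(DU, UR) = 90.00° ✓; |DU| = 6.900 ✓; bearing(D→L) − bearing(D→U) = 74.00° ✓; |DL| = 6.900 ✓; ∠(DL, LF) = 93.20° ✗; |LF| = 11.60 ✓.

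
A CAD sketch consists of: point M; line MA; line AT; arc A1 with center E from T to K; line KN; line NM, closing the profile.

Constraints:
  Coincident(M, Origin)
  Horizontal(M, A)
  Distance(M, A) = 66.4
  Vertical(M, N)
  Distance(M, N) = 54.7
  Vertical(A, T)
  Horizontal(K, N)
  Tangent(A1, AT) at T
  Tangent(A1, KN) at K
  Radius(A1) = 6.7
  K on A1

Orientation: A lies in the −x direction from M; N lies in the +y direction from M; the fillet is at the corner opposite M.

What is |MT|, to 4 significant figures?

81.93

The virtual corner opposite M is at (-66.40, 54.70). Since A1 is tangent to AT there, ET ⟂ AT and A1 meets KN tangentially, so EK is at right angles to KN, with radius 6.7, so the center E sits 6.7 in from both sides at E = (-59.70, 48.00). That places the tangent points at T = (-66.40, 48.00) on AT and K = (-59.70, 54.70) on KN. Then |MT| = |T − M| = 81.93.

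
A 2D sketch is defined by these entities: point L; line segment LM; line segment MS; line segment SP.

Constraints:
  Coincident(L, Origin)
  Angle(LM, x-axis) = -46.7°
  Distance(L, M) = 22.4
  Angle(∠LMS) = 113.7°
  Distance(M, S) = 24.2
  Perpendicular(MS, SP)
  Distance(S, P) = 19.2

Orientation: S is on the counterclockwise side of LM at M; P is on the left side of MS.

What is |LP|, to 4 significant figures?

33.23

L is at the origin; LM runs at -46.7° with length 22.4, so M = 22.4·(cos -46.7°, sin -46.7°) = (15.36, -16.30). ∠LMS = 113.7°, so MS runs at -46.7° + (180° − 113.7°) = 19.60° from the x-axis; with |MS| = 24.2, S = M + 24.2·(cos 19.60°, sin 19.60°) = (38.16, -8.184). The perpendicularity gives SP at right angles to MS; with |SP| = 19.2 on the left of MS, P = S + 19.2·(-0.3355, 0.9421) = (31.72, 9.903). Then |LP| = |P − L| = 33.23.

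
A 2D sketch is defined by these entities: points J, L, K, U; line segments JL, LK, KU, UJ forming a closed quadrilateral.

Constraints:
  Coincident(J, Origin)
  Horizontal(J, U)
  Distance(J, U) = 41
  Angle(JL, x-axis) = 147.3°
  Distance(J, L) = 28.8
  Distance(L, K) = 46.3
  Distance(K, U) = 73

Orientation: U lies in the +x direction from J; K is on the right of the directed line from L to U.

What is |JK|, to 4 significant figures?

39.75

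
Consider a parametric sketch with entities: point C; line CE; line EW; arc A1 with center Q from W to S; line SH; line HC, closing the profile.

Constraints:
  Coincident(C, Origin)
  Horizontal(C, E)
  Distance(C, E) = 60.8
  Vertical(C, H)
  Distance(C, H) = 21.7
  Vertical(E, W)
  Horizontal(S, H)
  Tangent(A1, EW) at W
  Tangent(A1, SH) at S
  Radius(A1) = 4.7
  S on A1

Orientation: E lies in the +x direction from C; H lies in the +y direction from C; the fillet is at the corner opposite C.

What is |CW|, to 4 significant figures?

63.13

C is at the origin; C and E share the same y with |CE| = 60.8 and E on the +x side, so E = (60.80, 0.000). C and H share the same x with |CH| = 21.7 and H on the +y side, so H = (0.000, 21.70). The virtual corner opposite C is at (60.80, 21.70). The tangent condition forces QW to be normal to EW and since A1 is tangent to SH there, QS ⟂ SH, with radius 4.7, so the center Q sits 4.7 in from both sides at Q = (56.10, 17.00). That places the tangent points at W = (60.80, 17.00) on EW and S = (56.10, 21.70) on SH. Then |CW| = |W − C| = 63.13.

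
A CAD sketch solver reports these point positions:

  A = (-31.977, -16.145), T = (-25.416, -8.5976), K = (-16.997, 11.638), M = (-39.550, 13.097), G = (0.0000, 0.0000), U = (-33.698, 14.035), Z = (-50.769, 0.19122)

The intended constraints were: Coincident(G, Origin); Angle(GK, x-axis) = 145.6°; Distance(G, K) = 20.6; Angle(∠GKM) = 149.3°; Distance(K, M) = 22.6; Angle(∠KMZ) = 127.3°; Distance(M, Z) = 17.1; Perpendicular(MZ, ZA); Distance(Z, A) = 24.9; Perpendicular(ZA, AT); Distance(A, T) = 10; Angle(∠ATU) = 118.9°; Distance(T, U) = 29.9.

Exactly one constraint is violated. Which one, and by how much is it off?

Distance(T, U) = 29.9 — off by 5.80.

G = (0.00, 0.00) ✓; GK at 145.6° ✓; |GK| = 20.60 ✓; ∠GKM = 149.3° ✓; |KM| = 22.60 ✓; ∠KMZ = 127.3° ✓; |MZ| = 17.10 ✓; ∠(MZ, ZA) = 90.00° ✓; |ZA| = 24.90 ✓; ∠(ZA, AT) = 90.00° ✓; |AT| = 10.00 ✓; ∠ATU = 118.9° ✓; |TU| = 24.10 ✗.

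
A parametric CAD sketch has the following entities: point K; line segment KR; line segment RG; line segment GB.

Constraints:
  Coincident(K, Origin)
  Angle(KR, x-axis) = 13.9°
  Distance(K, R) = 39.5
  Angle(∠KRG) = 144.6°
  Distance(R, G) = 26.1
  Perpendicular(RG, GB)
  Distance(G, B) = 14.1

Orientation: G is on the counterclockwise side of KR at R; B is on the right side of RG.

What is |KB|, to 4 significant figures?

69.04

∠KRG = 144.6°, so RG runs at 13.9° + (180° − 144.6°) = 49.30° from the x-axis; with |RG| = 26.1, G = R + 26.1·(cos 49.30°, sin 49.30°) = (55.36, 29.28). RG is perpendicular to GB; with |GB| = 14.1 on the right of RG, B = G + 14.1·(0.7581, -0.6521) = (66.05, 20.08). Then |KB| = |B − K| = 69.04.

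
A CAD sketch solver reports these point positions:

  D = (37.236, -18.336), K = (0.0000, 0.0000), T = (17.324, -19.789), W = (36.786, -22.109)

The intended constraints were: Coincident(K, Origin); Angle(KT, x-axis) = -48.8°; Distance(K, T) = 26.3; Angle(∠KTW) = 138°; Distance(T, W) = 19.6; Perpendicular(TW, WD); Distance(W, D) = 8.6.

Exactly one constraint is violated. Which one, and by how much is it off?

Distance(W, D) = 8.6 — off by 4.80.

K = (0.00, 0.00) ✓; KT at -48.80° ✓; |KT| = 26.30 ✓; ∠KTW = 138.0° ✓; |TW| = 19.60 ✓; ∠(TW, WD) = 90.00° ✓; |WD| = 3.800 ✗.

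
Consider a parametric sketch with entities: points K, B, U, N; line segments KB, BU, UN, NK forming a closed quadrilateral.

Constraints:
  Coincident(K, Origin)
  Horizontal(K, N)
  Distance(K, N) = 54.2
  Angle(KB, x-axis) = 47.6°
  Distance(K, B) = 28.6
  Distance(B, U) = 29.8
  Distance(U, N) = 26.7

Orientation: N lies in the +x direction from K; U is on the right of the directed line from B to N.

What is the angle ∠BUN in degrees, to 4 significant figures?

92.31°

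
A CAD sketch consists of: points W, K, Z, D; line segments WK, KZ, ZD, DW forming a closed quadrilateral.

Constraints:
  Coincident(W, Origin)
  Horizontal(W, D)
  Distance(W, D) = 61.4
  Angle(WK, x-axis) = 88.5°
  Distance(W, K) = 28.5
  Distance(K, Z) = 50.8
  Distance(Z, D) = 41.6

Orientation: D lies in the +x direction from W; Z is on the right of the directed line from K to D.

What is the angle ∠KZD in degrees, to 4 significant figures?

92.43°

W is at the origin; WD is horizontal with |WD| = 61.4 and D in +x, so D = (61.4, 0). WK runs at 88.5° with |WK| = 28.5, so K = (0.7460, 28.49). Z is determined by |KZ| = 50.8 and |ZD| = 41.6 together: it lies at the intersection of circle(K, 50.8) and circle(D, 41.6). With |KD| = 67.01, the foot of the radical line on KD is 39.85 from K and the perpendicular offset is √(50.8² − 39.85²) = 31.51. Taking the right-of-KD solution: Z = (23.42, -16.97).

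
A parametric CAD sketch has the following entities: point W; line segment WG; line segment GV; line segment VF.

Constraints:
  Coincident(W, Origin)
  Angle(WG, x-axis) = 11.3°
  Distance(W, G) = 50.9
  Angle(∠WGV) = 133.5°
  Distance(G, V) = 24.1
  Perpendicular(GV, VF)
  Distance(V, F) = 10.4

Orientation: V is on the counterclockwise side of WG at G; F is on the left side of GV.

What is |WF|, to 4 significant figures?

64.81

W is at the origin; WG runs at 11.3° with length 50.9, so G = 50.9·(cos 11.3°, sin 11.3°) = (49.91, 9.974). ∠WGV = 133.5°, so GV runs at 11.3° + (180° − 133.5°) = 57.80° from the x-axis; with |GV| = 24.1, V = G + 24.1·(cos 57.80°, sin 57.80°) = (62.76, 30.37). GV is perpendicular to VF; with |VF| = 10.4 on the left of GV, F = V + 10.4·(-0.8462, 0.5329) = (53.96, 35.91). Then |WF| = |F − W| = 64.81.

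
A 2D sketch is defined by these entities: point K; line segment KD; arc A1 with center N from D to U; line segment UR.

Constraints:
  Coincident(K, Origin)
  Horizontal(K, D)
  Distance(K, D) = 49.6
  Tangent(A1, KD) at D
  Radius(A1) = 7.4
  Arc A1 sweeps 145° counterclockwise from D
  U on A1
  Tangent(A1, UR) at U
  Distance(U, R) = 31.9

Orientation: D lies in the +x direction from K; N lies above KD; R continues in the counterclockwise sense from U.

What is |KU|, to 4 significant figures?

55.50

K is at the origin; K and D share the same y with |KD| = 49.6 and D on the +x side, so D = (49.60, 0.000). A1 meets KD tangentially, so ND is at right angles to KD, so N = D + (0, 7.4) = (49.60, 7.400). On A1, D sits at bearing -90° from N; a 145° counterclockwise sweep puts U at bearing 55°, so U = N + 7.4·(cos 55°, sin 55°) = (53.84, 13.46). Then |KU| = |U − K| = 55.50.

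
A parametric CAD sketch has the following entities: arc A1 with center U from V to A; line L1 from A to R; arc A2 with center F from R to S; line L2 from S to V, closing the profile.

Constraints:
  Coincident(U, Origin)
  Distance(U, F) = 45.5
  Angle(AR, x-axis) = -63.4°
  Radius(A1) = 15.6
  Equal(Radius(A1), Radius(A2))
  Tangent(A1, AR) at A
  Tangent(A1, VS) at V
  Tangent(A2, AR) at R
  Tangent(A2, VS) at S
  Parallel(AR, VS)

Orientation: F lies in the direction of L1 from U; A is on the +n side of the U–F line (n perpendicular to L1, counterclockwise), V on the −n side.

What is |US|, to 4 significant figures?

48.10

The slot axis is L1's direction at -63.4°, so u = (cos -63.4°, sin -63.4°) = (0.4478, -0.8942) and n = (−sin -63.4°, cos -63.4°) = (0.8942, 0.4478). U is at the origin and F lies 45.5 along u from U, so F = 45.5·u = (20.37, -40.68). Tangency of A1 to both parallel lines with radius 15.6 puts A and V at U ± 15.6·n: A = (13.95, 6.985), V = (-13.95, -6.985). Equal radii place R and S the same way about F: R = F + 15.6·n = (34.32, -33.70), S = F − 15.6·n = (6.424, -47.67). Then |US| = |S − U| = 48.10.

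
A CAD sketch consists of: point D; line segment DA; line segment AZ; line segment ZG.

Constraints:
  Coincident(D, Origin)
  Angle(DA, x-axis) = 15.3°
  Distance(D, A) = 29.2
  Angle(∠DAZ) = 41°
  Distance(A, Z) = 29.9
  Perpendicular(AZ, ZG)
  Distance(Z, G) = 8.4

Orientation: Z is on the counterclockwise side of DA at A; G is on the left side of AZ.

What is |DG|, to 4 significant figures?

13.32

D is at the origin; DA runs at 15.3° with length 29.2, so A = 29.2·(cos 15.3°, sin 15.3°) = (28.17, 7.705). ∠DAZ = 41.0°, so AZ runs at 15.3° + (180° − 41.0°) = 154.3° from the x-axis; with |AZ| = 29.9, Z = A + 29.9·(cos 154.3°, sin 154.3°) = (1.223, 20.67). AZ is perpendicular to ZG; with |ZG| = 8.4 on the left of AZ, G = Z + 8.4·(-0.4337, -0.9011) = (-2.420, 13.10). Then |DG| = |G − D| = 13.32.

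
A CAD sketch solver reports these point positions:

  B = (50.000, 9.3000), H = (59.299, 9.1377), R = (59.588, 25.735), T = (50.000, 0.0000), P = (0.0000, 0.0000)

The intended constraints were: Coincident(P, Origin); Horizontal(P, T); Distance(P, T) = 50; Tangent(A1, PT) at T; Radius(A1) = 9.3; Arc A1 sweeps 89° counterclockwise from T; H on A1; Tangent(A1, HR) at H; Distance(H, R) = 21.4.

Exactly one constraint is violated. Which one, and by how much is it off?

Distance(H, R) = 21.4 — off by 4.80.

P = (0.00, 0.00) ✓; P.y = 0.00, T.y = 0.00 ✓; |PT| = 50.00 ✓; ∠(BT, TP) = 90.00° ✓; |BT| = 9.300 ✓; bearing(B→H) − bearing(B→T) = 89.00° ✓; |BH| = 9.300 ✓; ∠(BH, HR) = 90.00° ✓; |HR| = 16.60 ✗.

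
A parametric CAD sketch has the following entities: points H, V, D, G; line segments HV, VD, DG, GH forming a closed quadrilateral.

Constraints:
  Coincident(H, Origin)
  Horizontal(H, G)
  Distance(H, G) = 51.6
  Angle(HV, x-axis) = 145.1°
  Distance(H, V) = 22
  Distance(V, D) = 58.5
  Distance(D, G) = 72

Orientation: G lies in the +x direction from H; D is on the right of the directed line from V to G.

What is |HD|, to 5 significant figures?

44.735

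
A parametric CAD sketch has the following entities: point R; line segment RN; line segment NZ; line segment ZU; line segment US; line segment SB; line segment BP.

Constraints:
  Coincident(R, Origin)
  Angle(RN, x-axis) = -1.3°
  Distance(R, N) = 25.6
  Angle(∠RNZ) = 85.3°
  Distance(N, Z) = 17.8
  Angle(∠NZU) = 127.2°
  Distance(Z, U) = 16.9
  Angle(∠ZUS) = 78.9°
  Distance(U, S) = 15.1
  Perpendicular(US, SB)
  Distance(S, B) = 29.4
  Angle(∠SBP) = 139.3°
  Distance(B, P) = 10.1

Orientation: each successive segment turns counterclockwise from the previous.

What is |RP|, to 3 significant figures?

41.6

R is at the origin; RN runs at -1.3° with length 25.6, so N = (25.6, -0.581). ∠RNZ = 85.3° gives NZ at 93.4° from the x-axis; with |NZ| = 17.8, Z = (24.5, 17.2). ∠NZU = 127.2° gives ZU at 146° from the x-axis; with |ZU| = 16.9, U = (10.5, 26.6). ∠ZUS = 78.9° gives US at -113° from the x-axis; with |US| = 15.1, S = (4.67, 12.7). US is perpendicular to SB, so SB runs at -22.7°; with |SB| = 29.4, B = (31.8, 1.31). ∠SBP = 139.3° gives BP at 18.0° from the x-axis; with |BP| = 10.1, P = (41.4, 4.43). Then |RP| = |P − R| = 41.6.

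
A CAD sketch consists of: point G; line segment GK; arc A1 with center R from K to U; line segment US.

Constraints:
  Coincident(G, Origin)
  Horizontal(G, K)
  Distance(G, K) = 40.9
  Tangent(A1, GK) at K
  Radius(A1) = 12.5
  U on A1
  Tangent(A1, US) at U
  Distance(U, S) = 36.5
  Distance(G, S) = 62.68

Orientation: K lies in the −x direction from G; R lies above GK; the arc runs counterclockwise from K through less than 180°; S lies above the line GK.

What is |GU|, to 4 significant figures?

32.49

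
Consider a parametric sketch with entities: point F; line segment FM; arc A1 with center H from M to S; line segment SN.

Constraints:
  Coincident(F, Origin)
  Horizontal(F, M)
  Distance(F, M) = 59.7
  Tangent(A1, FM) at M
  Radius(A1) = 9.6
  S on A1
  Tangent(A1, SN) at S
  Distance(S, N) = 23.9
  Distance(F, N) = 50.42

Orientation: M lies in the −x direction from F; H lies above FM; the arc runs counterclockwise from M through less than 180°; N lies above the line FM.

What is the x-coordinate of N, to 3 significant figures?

-41.8

F is at the origin; FM is horizontal with |FM| = 59.7 and M on the −x side, so M = (-59.7, 0.00). Tangency of A1 to FM means the radius HM is perpendicular to FM, so H = M + (0, 9.6) = (-59.7, 9.60). Since HS ⟂ SN (tangency), |HN| = √(9.6² + 23.9²) = 25.8 regardless of where S sits on A1. So N lies on both circle(F, 50.42) and circle(H, 25.8); the above-FM intersection is N = (-41.8, 28.1). S is the foot of the tangent from N: S = (-50.8, 6.00).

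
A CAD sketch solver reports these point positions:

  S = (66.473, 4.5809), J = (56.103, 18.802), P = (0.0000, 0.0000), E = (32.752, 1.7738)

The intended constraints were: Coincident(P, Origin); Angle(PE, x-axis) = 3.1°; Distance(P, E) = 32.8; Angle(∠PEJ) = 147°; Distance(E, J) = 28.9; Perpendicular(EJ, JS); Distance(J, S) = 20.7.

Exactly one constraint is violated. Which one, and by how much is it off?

Distance(J, S) = 20.7 — off by 3.10.

P = (0.00, 0.00) ✓; PE at 3.100° ✓; |PE| = 32.80 ✓; ∠PEJ = 147.0° ✓; |EJ| = 28.90 ✓; ∠(EJ, JS) = 90.00° ✓; |JS| = 17.60 ✗.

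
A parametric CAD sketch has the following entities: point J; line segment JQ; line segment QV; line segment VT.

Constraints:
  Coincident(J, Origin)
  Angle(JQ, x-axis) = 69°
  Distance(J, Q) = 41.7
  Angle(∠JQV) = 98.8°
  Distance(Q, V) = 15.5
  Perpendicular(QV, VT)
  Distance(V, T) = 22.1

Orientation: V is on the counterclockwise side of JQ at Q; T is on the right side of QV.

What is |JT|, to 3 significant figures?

67.0

J is at the origin; JQ runs at 69.0° with length 41.7, so Q = 41.7·(cos 69.0°, sin 69.0°) = (14.9, 38.9). ∠JQV = 98.8°, so QV runs at 69.0° + (180° − 98.8°) = 150° from the x-axis; with |QV| = 15.5, V = Q + 15.5·(cos 150°, sin 150°) = (1.49, 46.6). QV ⟂ VT; with |VT| = 22.1 on the right of QV, T = V + 22.1·(0.497, 0.868) = (12.5, 65.8). Then |JT| = |T − J| = 67.0.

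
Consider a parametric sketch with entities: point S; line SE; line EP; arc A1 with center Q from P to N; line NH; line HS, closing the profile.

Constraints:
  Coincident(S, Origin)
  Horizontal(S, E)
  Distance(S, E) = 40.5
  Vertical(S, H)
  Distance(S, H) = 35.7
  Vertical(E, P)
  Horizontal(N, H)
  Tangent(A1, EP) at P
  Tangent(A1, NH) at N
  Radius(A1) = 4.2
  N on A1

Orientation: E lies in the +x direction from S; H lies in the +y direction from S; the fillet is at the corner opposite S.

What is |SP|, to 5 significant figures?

51.308

S is at the origin; S and E share the same y with |SE| = 40.5 and E on the +x side, so E = (40.500, 0.0000). S and H share the same x with |SH| = 35.7 and H on the +y side, so H = (0.0000, 35.700). The virtual corner opposite S is at (40.500, 35.700). Tangency of A1 to EP means the radius QP is perpendicular to EP and since A1 is tangent to NH there, QN ⟂ NH, with radius 4.2, so the center Q sits 4.2 in from both sides at Q = (36.300, 31.500). That places the tangent points at P = (40.500, 31.500) on EP and N = (36.300, 35.700) on NH. Then |SP| = |P − S| = 51.308.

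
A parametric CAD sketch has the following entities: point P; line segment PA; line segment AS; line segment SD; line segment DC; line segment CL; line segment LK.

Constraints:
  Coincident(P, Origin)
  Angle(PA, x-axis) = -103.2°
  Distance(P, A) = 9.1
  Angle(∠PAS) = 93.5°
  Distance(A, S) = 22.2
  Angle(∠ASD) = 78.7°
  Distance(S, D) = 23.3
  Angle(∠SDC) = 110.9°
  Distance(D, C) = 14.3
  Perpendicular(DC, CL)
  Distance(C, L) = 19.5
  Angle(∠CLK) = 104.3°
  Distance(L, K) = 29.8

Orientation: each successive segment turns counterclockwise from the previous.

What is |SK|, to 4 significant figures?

8.074

P is at the origin; PA runs at -103.2° with length 9.1, so A = (-2.078, -8.860). ∠PAS = 93.5° gives AS at -16.70° from the x-axis; with |AS| = 22.2, S = (19.19, -15.24). ∠ASD = 78.7° gives SD at 84.60° from the x-axis; with |SD| = 23.3, D = (21.38, 7.958). ∠SDC = 110.9° gives DC at 153.7° from the x-axis; with |DC| = 14.3, C = (8.559, 14.29). DC ⟂ CL, so CL runs at -116.3°; with |CL| = 19.5, L = (-0.08125, -3.188). ∠CLK = 104.3° gives LK at -40.60° from the x-axis; with |LK| = 29.8, K = (22.55, -22.58). Then |SK| = |K − S| = 8.074.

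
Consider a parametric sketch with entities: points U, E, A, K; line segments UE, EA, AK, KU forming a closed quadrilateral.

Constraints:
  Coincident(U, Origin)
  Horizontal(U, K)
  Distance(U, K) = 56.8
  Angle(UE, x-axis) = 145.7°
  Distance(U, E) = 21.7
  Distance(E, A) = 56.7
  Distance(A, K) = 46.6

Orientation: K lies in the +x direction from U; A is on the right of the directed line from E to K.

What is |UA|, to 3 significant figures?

35.9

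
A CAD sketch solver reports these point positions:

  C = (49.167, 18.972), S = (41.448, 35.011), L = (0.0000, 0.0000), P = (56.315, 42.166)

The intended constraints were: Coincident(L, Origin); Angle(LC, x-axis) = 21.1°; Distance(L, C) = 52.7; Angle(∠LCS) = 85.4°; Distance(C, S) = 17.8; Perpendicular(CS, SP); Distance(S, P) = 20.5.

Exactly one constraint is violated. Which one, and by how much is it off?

Distance(S, P) = 20.5 — off by 4.00.

L = (0.00, 0.00) ✓; LC at 21.10° ✓; |LC| = 52.70 ✓; ∠LCS = 85.40° ✓; |CS| = 17.80 ✓; ∠(CS, SP) = 90.00° ✓; |SP| = 16.50 ✗.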